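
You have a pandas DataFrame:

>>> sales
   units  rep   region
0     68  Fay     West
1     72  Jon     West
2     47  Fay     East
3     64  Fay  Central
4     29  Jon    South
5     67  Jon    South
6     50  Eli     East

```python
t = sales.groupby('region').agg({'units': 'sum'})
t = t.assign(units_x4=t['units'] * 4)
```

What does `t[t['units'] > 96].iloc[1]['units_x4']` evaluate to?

560

group by region, sum of units:
         units
region        
Central     64
East        97
South       96
West       140
add column units_x4 = t['units'] * 4:
         units  units_x4
region                  
Central     64       256
East        97       388
South       96       384
West       140       560
filter rows where units > 96:
        units  units_x4
region                 
East       97       388
West      140       560
Reading off the value at position 1, column 'units_x4', we get 560.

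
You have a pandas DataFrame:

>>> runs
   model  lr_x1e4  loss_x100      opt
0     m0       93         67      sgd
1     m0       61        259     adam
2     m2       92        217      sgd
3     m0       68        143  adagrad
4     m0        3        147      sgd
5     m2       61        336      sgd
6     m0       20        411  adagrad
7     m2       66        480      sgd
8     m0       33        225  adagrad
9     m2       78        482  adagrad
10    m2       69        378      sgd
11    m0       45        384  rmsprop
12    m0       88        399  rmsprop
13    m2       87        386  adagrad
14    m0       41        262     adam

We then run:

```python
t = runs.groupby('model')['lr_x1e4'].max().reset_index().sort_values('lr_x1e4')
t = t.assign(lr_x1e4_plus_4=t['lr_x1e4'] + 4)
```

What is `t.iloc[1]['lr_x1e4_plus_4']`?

97

group by model, max of lr_x1e4:
model
m0    93
m2    92
Name: lr_x1e4, dtype: int64
reset_index():
  model  lr_x1e4
0    m0       93
1    m2       92
sort by lr_x1e4:
  model  lr_x1e4
1    m2       92
0    m0       93
add column lr_x1e4_plus_4 = t['lr_x1e4'] + 4:
  model  lr_x1e4  lr_x1e4_plus_4
1    m2       92              96
0    m0       93              97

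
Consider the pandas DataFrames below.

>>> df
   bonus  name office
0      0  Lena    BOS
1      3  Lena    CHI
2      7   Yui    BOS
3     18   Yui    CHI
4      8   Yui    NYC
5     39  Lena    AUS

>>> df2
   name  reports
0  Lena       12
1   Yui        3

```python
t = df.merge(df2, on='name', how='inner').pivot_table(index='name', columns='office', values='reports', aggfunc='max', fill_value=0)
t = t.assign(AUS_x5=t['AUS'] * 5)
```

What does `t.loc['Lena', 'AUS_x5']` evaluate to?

merge on 'name' (how='inner') → 6 rows:
   bonus  name office  reports
0      0  Lena    BOS       12
1      3  Lena    CHI       12
2      7   Yui    BOS        3
3     18   Yui    CHI        3
4      8   Yui    NYC        3
5     39  Lena    AUS       12
pivot: rows=name, cols=office, max(reports):
office  AUS  BOS  CHI  NYC
name                      
Lena     12   12   12    0
Yui       0    3    3    3
add column AUS_x5 = t['AUS'] * 5:
office  AUS  BOS  CHI  NYC  AUS_x5
name                              
Lena     12   12   12    0      60
Yui       0    3    3    3       0
Then the value at row 'Lena', column 'AUS_x5': 60

60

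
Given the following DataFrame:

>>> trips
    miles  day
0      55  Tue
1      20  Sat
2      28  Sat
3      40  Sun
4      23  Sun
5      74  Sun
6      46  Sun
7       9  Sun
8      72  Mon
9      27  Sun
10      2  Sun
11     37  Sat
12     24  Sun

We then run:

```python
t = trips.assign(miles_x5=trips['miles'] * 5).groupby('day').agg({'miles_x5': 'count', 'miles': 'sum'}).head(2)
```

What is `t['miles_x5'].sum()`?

4

add column miles_x5 = trips['miles'] * 5:
    miles  day  miles_x5
0      55  Tue       275
1      20  Sat       100
2      28  Sat       140
3      40  Sun       200
4      23  Sun       115
5      74  Sun       370
6      46  Sun       230
7       9  Sun        45
8      72  Mon       360
9      27  Sun       135
10      2  Sun        10
11     37  Sat       185
12     24  Sun       120
group by day: count(miles_x5), sum(miles):
     miles_x5  miles
day                 
Mon         1     72
Sat         3     85
Sun         8    245
Tue         1     55
take first 2 rows:
     miles_x5  miles
day                 
Mon         1     72
Sat         3     85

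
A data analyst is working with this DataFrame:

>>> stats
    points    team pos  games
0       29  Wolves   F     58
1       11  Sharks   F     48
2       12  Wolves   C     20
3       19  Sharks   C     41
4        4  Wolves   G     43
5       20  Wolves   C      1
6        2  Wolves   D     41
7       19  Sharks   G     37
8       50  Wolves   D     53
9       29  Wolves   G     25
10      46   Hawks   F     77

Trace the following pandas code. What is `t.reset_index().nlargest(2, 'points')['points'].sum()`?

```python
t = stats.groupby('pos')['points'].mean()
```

54.6666666667

group by pos, mean of points:
pos
C    17.000000
D    26.000000
F    28.666667
G    17.333333
Name: points, dtype: float64
reset_index():
  pos     points
0   C  17.000000
1   D  26.000000
2   F  28.666667
3   G  17.333333
take 2 rows with largest points:
  pos     points
2   F  28.666667
1   D  26.000000
Reading off the sum of column 'points', we get 54.6666666667.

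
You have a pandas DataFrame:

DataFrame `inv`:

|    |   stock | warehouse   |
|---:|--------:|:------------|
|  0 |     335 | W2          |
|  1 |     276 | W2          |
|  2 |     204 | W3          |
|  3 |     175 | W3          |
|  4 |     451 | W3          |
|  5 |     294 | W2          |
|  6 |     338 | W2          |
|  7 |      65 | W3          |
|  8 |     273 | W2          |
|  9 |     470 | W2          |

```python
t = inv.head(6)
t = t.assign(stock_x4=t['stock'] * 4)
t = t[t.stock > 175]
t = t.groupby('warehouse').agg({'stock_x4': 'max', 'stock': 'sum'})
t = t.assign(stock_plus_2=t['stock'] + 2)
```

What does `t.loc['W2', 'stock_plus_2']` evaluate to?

take first 6 rows:
   stock warehouse
0    335        W2
1    276        W2
2    204        W3
3    175        W3
4    451        W3
5    294        W2
add column stock_x4 = t['stock'] * 4:
   stock warehouse  stock_x4
0    335        W2      1340
1    276        W2      1104
2    204        W3       816
3    175        W3       700
4    451        W3      1804
5    294        W2      1176
filter rows where stock > 175:
   stock warehouse  stock_x4
0    335        W2      1340
1    276        W2      1104
2    204        W3       816
4    451        W3      1804
5    294        W2      1176
group by warehouse: max(stock_x4), sum(stock):
           stock_x4  stock
warehouse                 
W2             1340    905
W3             1804    655
add column stock_plus_2 = t['stock'] + 2:
           stock_x4  stock  stock_plus_2
warehouse                               
W2             1340    905           907
W3             1804    655           657
Finally, value at row 'W2', column 'stock_plus_2' = 907.

907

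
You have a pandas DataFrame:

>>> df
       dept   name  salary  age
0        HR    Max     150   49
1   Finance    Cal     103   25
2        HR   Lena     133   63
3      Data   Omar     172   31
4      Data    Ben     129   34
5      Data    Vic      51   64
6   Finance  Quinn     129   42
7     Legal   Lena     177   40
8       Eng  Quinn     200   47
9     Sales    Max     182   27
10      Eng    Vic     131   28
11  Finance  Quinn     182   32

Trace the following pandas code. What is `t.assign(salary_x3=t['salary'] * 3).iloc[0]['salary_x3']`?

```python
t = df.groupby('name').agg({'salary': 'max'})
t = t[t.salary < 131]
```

group by name, max of salary:
       salary
name         
Ben       129
Cal       103
Lena      177
Max       182
Omar      172
Quinn     200
Vic       131
filter rows where salary < 131:
      salary
name        
Ben      129
Cal      103
add column salary_x3 = t['salary'] * 3:
      salary  salary_x3
name                   
Ben      129        387
Cal      103        309
So iloc[0]['salary_x3'] = 387.

387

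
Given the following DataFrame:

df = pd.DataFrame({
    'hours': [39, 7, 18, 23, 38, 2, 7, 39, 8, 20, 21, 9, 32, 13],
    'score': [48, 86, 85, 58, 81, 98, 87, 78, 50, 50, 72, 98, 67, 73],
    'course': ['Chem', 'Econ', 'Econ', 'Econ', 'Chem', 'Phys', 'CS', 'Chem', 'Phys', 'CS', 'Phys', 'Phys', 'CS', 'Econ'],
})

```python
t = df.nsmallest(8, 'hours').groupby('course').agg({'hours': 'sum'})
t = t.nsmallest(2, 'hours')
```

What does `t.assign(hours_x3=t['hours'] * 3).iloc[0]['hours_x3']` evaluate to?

take 8 rows with smallest hours:
    hours  score course
5       2     98   Phys
1       7     86   Econ
6       7     87     CS
8       8     50   Phys
11      9     98   Phys
13     13     73   Econ
2      18     85   Econ
9      20     50     CS
group by course, sum of hours:
        hours
course       
CS         27
Econ       38
Phys       19
take 2 rows with smallest hours:
        hours
course       
Phys       19
CS         27
add column hours_x3 = t['hours'] * 3:
        hours  hours_x3
course                 
Phys       19        57
CS         27        81
Hence 57.

57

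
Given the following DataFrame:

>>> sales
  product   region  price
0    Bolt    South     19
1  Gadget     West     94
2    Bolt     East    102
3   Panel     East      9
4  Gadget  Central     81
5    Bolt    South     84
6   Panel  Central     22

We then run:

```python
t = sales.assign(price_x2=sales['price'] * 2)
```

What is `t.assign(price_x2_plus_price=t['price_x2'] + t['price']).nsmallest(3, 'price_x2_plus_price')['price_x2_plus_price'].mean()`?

50.0

add column price_x2 = sales['price'] * 2:
  product   region  price  price_x2
0    Bolt    South     19        38
1  Gadget     West     94       188
2    Bolt     East    102       204
3   Panel     East      9        18
4  Gadget  Central     81       162
5    Bolt    South     84       168
6   Panel  Central     22        44
add column price_x2_plus_price = t['price_x2'] + t['price']:
  product   region  price  price_x2  price_x2_plus_price
0    Bolt    South     19        38                   57
1  Gadget     West     94       188                  282
2    Bolt     East    102       204                  306
3   Panel     East      9        18                   27
4  Gadget  Central     81       162                  243
5    Bolt    South     84       168                  252
6   Panel  Central     22        44                   66
take 3 rows with smallest price_x2_plus_price:
  product   region  price  price_x2  price_x2_plus_price
3   Panel     East      9        18                   27
0    Bolt    South     19        38                   57
6   Panel  Central     22        44                   66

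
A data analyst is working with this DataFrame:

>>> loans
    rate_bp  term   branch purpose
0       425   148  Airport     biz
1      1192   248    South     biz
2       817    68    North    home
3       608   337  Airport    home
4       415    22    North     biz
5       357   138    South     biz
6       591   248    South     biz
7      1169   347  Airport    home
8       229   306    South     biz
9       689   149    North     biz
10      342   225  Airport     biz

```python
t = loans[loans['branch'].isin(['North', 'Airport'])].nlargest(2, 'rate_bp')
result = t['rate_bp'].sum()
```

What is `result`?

1986

filter rows where branch in ['North', 'Airport']:
    rate_bp  term   branch purpose
0       425   148  Airport     biz
2       817    68    North    home
3       608   337  Airport    home
4       415    22    North     biz
7      1169   347  Airport    home
9       689   149    North     biz
10      342   225  Airport     biz
take 2 rows with largest rate_bp:
   rate_bp  term   branch purpose
7     1169   347  Airport    home
2      817    68    North    home
The sum of column 'rate_bp' is 1986.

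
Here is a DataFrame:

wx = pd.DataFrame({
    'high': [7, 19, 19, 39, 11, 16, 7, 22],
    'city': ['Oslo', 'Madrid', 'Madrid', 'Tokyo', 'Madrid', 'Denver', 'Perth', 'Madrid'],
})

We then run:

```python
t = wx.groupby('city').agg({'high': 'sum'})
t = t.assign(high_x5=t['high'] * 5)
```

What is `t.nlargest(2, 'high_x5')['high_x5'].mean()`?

group by city, sum of high:
        high
city        
Denver    16
Madrid    71
Oslo       7
Perth      7
Tokyo     39
add column high_x5 = t['high'] * 5:
        high  high_x5
city                 
Denver    16       80
Madrid    71      355
Oslo       7       35
Perth      7       35
Tokyo     39      195
take 2 rows with largest high_x5:
        high  high_x5
city                 
Madrid    71      355
Tokyo     39      195

275.0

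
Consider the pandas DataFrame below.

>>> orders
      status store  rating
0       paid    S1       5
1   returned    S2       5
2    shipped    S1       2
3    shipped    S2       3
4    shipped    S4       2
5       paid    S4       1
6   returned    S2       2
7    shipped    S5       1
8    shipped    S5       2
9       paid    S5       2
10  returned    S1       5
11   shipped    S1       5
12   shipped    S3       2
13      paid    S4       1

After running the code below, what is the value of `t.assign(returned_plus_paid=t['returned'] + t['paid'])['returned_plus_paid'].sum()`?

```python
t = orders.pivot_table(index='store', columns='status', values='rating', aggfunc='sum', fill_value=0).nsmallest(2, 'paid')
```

7

pivot: rows=store, cols=status, sum(rating):
status  paid  returned  shipped
store                          
S1         5         5        7
S2         0         7        3
S3         0         0        2
S4         2         0        2
S5         2         0        3
take 2 rows with smallest paid:
status  paid  returned  shipped
store                          
S2         0         7        3
S3         0         0        2
add column returned_plus_paid = t['returned'] + t['paid']:
status  paid  returned  shipped  returned_plus_paid
store                                              
S2         0         7        3                   7
S3         0         0        2                   0
Taking the sum of column 'returned_plus_paid' gives 7.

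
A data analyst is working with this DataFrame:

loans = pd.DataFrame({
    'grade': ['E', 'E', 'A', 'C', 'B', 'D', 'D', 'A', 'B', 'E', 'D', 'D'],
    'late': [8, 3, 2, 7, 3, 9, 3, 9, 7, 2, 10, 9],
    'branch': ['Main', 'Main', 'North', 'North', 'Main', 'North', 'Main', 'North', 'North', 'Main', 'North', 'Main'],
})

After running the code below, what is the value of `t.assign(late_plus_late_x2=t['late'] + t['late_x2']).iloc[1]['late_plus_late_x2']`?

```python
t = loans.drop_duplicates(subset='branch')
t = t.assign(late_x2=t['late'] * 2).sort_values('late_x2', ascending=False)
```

6

drop duplicate branch (keep=first):
  grade  late branch
0     E     8   Main
2     A     2  North
add column late_x2 = t['late'] * 2:
  grade  late branch  late_x2
0     E     8   Main       16
2     A     2  North        4
sort by late_x2 descending:
  grade  late branch  late_x2
0     E     8   Main       16
2     A     2  North        4
add column late_plus_late_x2 = t['late'] + t['late_x2']:
  grade  late branch  late_x2  late_plus_late_x2
0     E     8   Main       16                 24
2     A     2  North        4                  6
Reading off the value at position 1, column 'late_plus_late_x2', we get 6.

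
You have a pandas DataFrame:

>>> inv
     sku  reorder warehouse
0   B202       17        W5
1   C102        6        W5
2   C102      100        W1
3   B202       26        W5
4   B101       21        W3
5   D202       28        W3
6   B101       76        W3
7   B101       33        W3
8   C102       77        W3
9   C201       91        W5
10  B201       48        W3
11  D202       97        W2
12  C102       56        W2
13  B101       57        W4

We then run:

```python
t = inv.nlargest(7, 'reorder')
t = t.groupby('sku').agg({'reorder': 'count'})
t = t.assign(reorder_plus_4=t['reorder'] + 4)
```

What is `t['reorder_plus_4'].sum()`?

take 7 rows with largest reorder:
     sku  reorder warehouse
2   C102      100        W1
11  D202       97        W2
9   C201       91        W5
8   C102       77        W3
6   B101       76        W3
13  B101       57        W4
12  C102       56        W2
group by sku, count of reorder:
      reorder
sku          
B101        2
C102        3
C201        1
D202        1
add column reorder_plus_4 = t['reorder'] + 4:
      reorder  reorder_plus_4
sku                          
B101        2               6
C102        3               7
C201        1               5
D202        1               5
Reading off the sum of column 'reorder_plus_4', we get 23.

23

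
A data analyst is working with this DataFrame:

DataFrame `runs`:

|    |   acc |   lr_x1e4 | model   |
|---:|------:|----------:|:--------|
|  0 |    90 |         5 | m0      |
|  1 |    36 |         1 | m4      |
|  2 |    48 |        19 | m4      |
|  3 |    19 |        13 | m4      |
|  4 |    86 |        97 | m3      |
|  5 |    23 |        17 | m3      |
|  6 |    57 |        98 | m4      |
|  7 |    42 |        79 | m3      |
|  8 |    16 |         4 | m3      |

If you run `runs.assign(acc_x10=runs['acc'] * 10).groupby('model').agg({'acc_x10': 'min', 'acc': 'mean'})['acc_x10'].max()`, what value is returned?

900

add column acc_x10 = runs['acc'] * 10:
   acc  lr_x1e4 model  acc_x10
0   90        5    m0      900
1   36        1    m4      360
2   48       19    m4      480
3   19       13    m4      190
4   86       97    m3      860
5   23       17    m3      230
6   57       98    m4      570
7   42       79    m3      420
8   16        4    m3      160
group by model: min(acc_x10), mean(acc):
       acc_x10    acc
model                
m0         900  90.00
m3         160  41.75
m4         190  40.00
Reading off the max of column 'acc_x10', we get 900.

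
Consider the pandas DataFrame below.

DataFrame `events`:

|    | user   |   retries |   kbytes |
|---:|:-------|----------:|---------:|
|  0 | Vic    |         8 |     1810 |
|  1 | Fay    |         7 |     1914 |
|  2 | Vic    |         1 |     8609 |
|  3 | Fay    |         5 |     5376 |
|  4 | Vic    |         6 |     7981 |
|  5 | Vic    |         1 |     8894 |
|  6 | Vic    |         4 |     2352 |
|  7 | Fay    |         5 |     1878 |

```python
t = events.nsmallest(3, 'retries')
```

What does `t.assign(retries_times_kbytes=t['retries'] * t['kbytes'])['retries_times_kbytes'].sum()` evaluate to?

26911

take 3 rows with smallest retries:
  user  retries  kbytes
2  Vic        1    8609
5  Vic        1    8894
6  Vic        4    2352
add column retries_times_kbytes = t['retries'] * t['kbytes']:
  user  retries  kbytes  retries_times_kbytes
2  Vic        1    8609                  8609
5  Vic        1    8894                  8894
6  Vic        4    2352                  9408
Then the sum of column 'retries_times_kbytes': 26911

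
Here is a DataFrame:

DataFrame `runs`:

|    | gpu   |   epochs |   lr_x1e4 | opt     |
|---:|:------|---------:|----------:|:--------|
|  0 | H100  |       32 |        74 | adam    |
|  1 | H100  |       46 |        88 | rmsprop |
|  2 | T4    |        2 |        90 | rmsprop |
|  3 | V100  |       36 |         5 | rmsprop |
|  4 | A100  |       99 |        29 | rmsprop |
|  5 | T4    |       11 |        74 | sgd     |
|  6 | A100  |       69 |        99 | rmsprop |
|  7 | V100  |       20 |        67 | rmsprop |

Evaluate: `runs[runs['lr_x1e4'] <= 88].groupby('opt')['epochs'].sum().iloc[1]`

201

filter rows where lr_x1e4 <= 88:
    gpu  epochs  lr_x1e4      opt
0  H100      32       74     adam
1  H100      46       88  rmsprop
3  V100      36        5  rmsprop
4  A100      99       29  rmsprop
5    T4      11       74      sgd
7  V100      20       67  rmsprop
group by opt, sum of epochs:
opt
adam        32
rmsprop    201
sgd         11
Name: epochs, dtype: int64
Reading off the value at position 1, we get 201.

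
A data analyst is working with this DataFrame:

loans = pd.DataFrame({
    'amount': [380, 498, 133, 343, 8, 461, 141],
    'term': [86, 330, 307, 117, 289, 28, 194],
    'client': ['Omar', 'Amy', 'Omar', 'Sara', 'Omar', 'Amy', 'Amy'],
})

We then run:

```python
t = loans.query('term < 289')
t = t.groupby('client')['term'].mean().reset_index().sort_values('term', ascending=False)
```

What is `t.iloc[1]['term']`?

filter rows where term < 289:
   amount  term client
0     380    86   Omar
3     343   117   Sara
5     461    28    Amy
6     141   194    Amy
group by client, mean of term:
client
Amy     111.0
Omar     86.0
Sara    117.0
Name: term, dtype: float64
reset_index():
  client   term
0    Amy  111.0
1   Omar   86.0
2   Sara  117.0
sort by term descending:
  client   term
2   Sara  117.0
0    Amy  111.0
1   Omar   86.0
Then the value at position 1, column 'term': 111.0

111.0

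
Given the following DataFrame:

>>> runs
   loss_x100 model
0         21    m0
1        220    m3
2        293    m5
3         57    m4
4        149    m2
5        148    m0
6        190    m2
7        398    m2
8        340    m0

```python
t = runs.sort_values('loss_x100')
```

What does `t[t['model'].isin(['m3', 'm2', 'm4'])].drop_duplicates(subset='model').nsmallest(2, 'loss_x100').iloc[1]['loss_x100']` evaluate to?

149

sort by loss_x100:
   loss_x100 model
0         21    m0
3         57    m4
5        148    m0
4        149    m2
6        190    m2
1        220    m3
2        293    m5
8        340    m0
7        398    m2
filter rows where model in ['m3', 'm2', 'm4']:
   loss_x100 model
3         57    m4
4        149    m2
6        190    m2
1        220    m3
7        398    m2
drop duplicate model (keep=first):
   loss_x100 model
3         57    m4
4        149    m2
1        220    m3
take 2 rows with smallest loss_x100:
   loss_x100 model
3         57    m4
4        149    m2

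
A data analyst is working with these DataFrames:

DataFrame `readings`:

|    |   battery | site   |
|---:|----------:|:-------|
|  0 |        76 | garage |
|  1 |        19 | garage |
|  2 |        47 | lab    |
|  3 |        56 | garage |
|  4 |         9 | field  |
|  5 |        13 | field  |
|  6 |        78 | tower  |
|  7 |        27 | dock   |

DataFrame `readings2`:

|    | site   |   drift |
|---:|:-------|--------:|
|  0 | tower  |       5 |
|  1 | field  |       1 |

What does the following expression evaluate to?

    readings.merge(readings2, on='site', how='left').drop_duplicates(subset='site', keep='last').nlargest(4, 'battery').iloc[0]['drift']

5.0

merge on 'site' (how='left') → 8 rows:
   battery    site  drift
0       76  garage    NaN
1       19  garage    NaN
2       47     lab    NaN
3       56  garage    NaN
4        9   field    1.0
5       13   field    1.0
6       78   tower    5.0
7       27    dock    NaN
drop duplicate site (keep=last):
   battery    site  drift
2       47     lab    NaN
3       56  garage    NaN
5       13   field    1.0
6       78   tower    5.0
7       27    dock    NaN
take 4 rows with largest battery:
   battery    site  drift
6       78   tower    5.0
3       56  garage    NaN
2       47     lab    NaN
7       27    dock    NaN
The value at position 0, column 'drift' is 5.0.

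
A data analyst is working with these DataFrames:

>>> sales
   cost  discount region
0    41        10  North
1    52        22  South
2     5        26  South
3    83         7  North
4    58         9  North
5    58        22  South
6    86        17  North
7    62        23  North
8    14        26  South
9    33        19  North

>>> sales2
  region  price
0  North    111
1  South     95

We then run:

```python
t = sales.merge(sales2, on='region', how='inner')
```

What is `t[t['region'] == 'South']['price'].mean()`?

95.0

merge on 'region' (how='inner') → 10 rows:
   cost  discount region  price
0    41        10  North    111
1    52        22  South     95
2     5        26  South     95
3    83         7  North    111
4    58         9  North    111
5    58        22  South     95
6    86        17  North    111
7    62        23  North    111
8    14        26  South     95
9    33        19  North    111
filter rows where region == 'South':
   cost  discount region  price
1    52        22  South     95
2     5        26  South     95
5    58        22  South     95
8    14        26  South     95
The mean of column 'price' is 95.0.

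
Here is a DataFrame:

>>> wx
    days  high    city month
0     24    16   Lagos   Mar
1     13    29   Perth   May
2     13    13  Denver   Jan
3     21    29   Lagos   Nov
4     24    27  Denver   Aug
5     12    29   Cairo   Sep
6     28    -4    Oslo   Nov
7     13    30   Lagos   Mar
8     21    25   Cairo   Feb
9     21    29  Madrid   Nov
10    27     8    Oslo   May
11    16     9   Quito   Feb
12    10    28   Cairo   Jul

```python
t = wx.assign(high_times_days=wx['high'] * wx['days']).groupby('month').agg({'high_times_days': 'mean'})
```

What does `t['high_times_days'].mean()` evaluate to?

add column high_times_days = wx['high'] * wx['days']:
    days  high    city month  high_times_days
0     24    16   Lagos   Mar              384
1     13    29   Perth   May              377
2     13    13  Denver   Jan              169
3     21    29   Lagos   Nov              609
4     24    27  Denver   Aug              648
5     12    29   Cairo   Sep              348
6     28    -4    Oslo   Nov             -112
7     13    30   Lagos   Mar              390
8     21    25   Cairo   Feb              525
9     21    29  Madrid   Nov              609
10    27     8    Oslo   May              216
11    16     9   Quito   Feb              144
12    10    28   Cairo   Jul              280
group by month, mean of high_times_days:
       high_times_days
month                 
Aug         648.000000
Feb         334.500000
Jan         169.000000
Jul         280.000000
Mar         387.000000
May         296.500000
Nov         368.666667
Sep         348.000000
Reading off the mean of column 'high_times_days', we get 353.958333333.

353.958333333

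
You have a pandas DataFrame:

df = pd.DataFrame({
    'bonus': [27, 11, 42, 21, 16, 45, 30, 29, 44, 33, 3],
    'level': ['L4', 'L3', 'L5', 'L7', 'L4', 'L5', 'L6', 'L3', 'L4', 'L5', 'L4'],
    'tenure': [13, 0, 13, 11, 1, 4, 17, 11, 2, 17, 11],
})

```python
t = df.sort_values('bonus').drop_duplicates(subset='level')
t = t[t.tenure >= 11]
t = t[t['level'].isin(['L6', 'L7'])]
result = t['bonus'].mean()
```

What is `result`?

sort by bonus:
    bonus level  tenure
10      3    L4      11
1      11    L3       0
4      16    L4       1
3      21    L7      11
0      27    L4      13
7      29    L3      11
6      30    L6      17
9      33    L5      17
2      42    L5      13
8      44    L4       2
5      45    L5       4
drop duplicate level (keep=first):
    bonus level  tenure
10      3    L4      11
1      11    L3       0
3      21    L7      11
6      30    L6      17
9      33    L5      17
filter rows where tenure >= 11:
    bonus level  tenure
10      3    L4      11
3      21    L7      11
6      30    L6      17
9      33    L5      17
filter rows where level in ['L6', 'L7']:
   bonus level  tenure
3     21    L7      11
6     30    L6      17
Taking the mean of column 'bonus' gives 25.5.

25.5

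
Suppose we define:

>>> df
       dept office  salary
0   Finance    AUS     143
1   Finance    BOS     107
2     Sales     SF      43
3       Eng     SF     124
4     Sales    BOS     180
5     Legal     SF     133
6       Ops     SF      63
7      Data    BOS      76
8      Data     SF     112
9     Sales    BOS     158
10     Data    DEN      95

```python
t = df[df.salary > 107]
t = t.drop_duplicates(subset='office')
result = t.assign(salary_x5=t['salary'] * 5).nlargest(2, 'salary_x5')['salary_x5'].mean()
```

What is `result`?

filter rows where salary > 107:
      dept office  salary
0  Finance    AUS     143
3      Eng     SF     124
4    Sales    BOS     180
5    Legal     SF     133
8     Data     SF     112
9    Sales    BOS     158
drop duplicate office (keep=first):
      dept office  salary
0  Finance    AUS     143
3      Eng     SF     124
4    Sales    BOS     180
add column salary_x5 = t['salary'] * 5:
      dept office  salary  salary_x5
0  Finance    AUS     143        715
3      Eng     SF     124        620
4    Sales    BOS     180        900
take 2 rows with largest salary_x5:
      dept office  salary  salary_x5
4    Sales    BOS     180        900
0  Finance    AUS     143        715
Then the mean of column 'salary_x5': 807.5

807.5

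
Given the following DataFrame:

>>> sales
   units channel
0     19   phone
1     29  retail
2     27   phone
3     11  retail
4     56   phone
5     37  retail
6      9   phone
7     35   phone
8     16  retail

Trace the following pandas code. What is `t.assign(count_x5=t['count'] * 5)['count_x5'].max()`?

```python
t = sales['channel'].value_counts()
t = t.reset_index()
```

25

value_counts of channel:
channel
phone     5
retail    4
Name: count, dtype: int64
reset_index():
  channel  count
0   phone      5
1  retail      4
add column count_x5 = t['count'] * 5:
  channel  count  count_x5
0   phone      5        25
1  retail      4        20
Taking the max of column 'count_x5' gives 25.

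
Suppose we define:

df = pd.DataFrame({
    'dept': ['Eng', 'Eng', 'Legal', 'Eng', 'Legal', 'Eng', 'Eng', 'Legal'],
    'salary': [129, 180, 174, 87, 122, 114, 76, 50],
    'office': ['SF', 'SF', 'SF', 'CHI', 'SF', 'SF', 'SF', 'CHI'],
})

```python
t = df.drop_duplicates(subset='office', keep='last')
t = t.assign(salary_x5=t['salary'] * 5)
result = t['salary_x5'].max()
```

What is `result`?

380

drop duplicate office (keep=last):
    dept  salary office
6    Eng      76     SF
7  Legal      50    CHI
add column salary_x5 = t['salary'] * 5:
    dept  salary office  salary_x5
6    Eng      76     SF        380
7  Legal      50    CHI        250
The max of column 'salary_x5' is 380.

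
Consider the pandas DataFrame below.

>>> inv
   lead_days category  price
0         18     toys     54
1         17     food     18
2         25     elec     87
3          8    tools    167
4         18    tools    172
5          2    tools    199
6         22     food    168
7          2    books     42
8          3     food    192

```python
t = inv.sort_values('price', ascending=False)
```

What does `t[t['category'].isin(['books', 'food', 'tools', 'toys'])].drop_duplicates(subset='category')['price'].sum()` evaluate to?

487

sort by price descending:
   lead_days category  price
5          2    tools    199
8          3     food    192
4         18    tools    172
6         22     food    168
3          8    tools    167
2         25     elec     87
0         18     toys     54
7          2    books     42
1         17     food     18
filter rows where category in ['books', 'food', 'tools', 'toys']:
   lead_days category  price
5          2    tools    199
8          3     food    192
4         18    tools    172
6         22     food    168
3          8    tools    167
0         18     toys     54
7          2    books     42
1         17     food     18
drop duplicate category (keep=first):
   lead_days category  price
5          2    tools    199
8          3     food    192
0         18     toys     54
7          2    books     42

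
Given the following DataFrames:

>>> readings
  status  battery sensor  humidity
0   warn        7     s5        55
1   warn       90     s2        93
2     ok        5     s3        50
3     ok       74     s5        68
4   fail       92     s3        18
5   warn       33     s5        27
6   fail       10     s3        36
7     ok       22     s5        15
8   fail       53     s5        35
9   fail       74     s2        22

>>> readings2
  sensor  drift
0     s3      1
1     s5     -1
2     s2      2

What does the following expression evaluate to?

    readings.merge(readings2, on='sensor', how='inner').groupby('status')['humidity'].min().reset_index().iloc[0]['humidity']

18

merge on 'sensor' (how='inner') → 10 rows:
  status  battery sensor  humidity  drift
0   warn        7     s5        55     -1
1   warn       90     s2        93      2
2     ok        5     s3        50      1
3     ok       74     s5        68     -1
4   fail       92     s3        18      1
5   warn       33     s5        27     -1
6   fail       10     s3        36      1
7     ok       22     s5        15     -1
8   fail       53     s5        35     -1
9   fail       74     s2        22      2
group by status, min of humidity:
status
fail    18
ok      15
warn    27
Name: humidity, dtype: int64
reset_index():
  status  humidity
0   fail        18
1     ok        15
2   warn        27
So iloc[0]['humidity'] = 18.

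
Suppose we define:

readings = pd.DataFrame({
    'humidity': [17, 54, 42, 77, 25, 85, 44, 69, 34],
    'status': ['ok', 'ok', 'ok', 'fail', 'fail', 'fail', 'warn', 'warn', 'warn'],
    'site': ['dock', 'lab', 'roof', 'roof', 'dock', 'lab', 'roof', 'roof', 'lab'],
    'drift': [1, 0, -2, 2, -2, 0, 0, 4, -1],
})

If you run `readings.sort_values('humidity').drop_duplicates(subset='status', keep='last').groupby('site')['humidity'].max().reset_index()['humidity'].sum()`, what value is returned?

sort by humidity:
   humidity status  site  drift
0        17     ok  dock      1
4        25   fail  dock     -2
8        34   warn   lab     -1
2        42     ok  roof     -2
6        44   warn  roof      0
1        54     ok   lab      0
7        69   warn  roof      4
3        77   fail  roof      2
5        85   fail   lab      0
drop duplicate status (keep=last):
   humidity status  site  drift
1        54     ok   lab      0
7        69   warn  roof      4
5        85   fail   lab      0
group by site, max of humidity:
site
lab     85
roof    69
Name: humidity, dtype: int64
reset_index():
   site  humidity
0   lab        85
1  roof        69
Finally, sum of column 'humidity' = 154.

154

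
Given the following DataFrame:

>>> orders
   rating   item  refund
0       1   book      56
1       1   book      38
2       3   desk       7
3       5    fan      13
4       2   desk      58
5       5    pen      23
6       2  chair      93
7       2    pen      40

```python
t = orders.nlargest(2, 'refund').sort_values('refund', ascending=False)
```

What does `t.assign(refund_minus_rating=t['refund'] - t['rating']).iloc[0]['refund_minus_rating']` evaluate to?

take 2 rows with largest refund:
   rating   item  refund
6       2  chair      93
4       2   desk      58
sort by refund descending:
   rating   item  refund
6       2  chair      93
4       2   desk      58
add column refund_minus_rating = t['refund'] - t['rating']:
   rating   item  refund  refund_minus_rating
6       2  chair      93                   91
4       2   desk      58                   56
So iloc[0]['refund_minus_rating'] = 91.

91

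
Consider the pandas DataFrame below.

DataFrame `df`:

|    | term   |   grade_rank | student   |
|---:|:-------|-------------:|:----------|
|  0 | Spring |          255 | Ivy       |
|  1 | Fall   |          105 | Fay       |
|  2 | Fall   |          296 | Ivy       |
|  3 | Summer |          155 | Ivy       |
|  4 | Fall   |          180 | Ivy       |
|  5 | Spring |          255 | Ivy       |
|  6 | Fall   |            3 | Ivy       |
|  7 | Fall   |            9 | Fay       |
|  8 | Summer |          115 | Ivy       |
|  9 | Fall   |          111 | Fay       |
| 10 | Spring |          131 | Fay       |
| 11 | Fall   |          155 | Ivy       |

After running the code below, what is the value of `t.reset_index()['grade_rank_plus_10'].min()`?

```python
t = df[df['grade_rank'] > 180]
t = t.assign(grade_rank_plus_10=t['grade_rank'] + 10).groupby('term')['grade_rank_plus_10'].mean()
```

265.0

filter rows where grade_rank > 180:
     term  grade_rank student
0  Spring         255     Ivy
2    Fall         296     Ivy
5  Spring         255     Ivy
add column grade_rank_plus_10 = t['grade_rank'] + 10:
     term  grade_rank student  grade_rank_plus_10
0  Spring         255     Ivy                 265
2    Fall         296     Ivy                 306
5  Spring         255     Ivy                 265
group by term, mean of grade_rank_plus_10:
term
Fall      306.0
Spring    265.0
Name: grade_rank_plus_10, dtype: float64
reset_index():
     term  grade_rank_plus_10
0    Fall               306.0
1  Spring               265.0
Taking the min of column 'grade_rank_plus_10' gives 265.0.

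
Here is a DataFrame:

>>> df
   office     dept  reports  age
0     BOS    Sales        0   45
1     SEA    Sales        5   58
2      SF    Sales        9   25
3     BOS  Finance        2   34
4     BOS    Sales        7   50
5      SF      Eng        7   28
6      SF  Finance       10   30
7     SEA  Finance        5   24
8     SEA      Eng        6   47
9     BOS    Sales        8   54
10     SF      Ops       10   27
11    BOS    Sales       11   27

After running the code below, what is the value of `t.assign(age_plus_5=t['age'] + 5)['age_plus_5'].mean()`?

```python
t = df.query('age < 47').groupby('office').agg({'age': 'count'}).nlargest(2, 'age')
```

8.5

filter rows where age < 47:
   office     dept  reports  age
0     BOS    Sales        0   45
2      SF    Sales        9   25
3     BOS  Finance        2   34
5      SF      Eng        7   28
6      SF  Finance       10   30
7     SEA  Finance        5   24
10     SF      Ops       10   27
11    BOS    Sales       11   27
group by office, count of age:
        age
office     
BOS       3
SEA       1
SF        4
take 2 rows with largest age:
        age
office     
SF        4
BOS       3
add column age_plus_5 = t['age'] + 5:
        age  age_plus_5
office                 
SF        4           9
BOS       3           8
Finally, mean of column 'age_plus_5' = 8.5.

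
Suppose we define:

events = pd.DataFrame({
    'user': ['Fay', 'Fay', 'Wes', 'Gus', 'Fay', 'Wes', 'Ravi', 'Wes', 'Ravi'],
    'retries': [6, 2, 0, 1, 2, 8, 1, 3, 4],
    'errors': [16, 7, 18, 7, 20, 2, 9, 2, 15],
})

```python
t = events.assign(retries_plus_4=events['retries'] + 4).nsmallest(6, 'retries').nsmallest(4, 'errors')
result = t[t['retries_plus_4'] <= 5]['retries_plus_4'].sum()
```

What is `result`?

add column retries_plus_4 = events['retries'] + 4:
   user  retries  errors  retries_plus_4
0   Fay        6      16              10
1   Fay        2       7               6
2   Wes        0      18               4
3   Gus        1       7               5
4   Fay        2      20               6
5   Wes        8       2              12
6  Ravi        1       9               5
7   Wes        3       2               7
8  Ravi        4      15               8
take 6 rows with smallest retries:
   user  retries  errors  retries_plus_4
2   Wes        0      18               4
3   Gus        1       7               5
6  Ravi        1       9               5
1   Fay        2       7               6
4   Fay        2      20               6
7   Wes        3       2               7
take 4 rows with smallest errors:
   user  retries  errors  retries_plus_4
7   Wes        3       2               7
3   Gus        1       7               5
1   Fay        2       7               6
6  Ravi        1       9               5
filter rows where retries_plus_4 <= 5:
   user  retries  errors  retries_plus_4
3   Gus        1       7               5
6  Ravi        1       9               5
Hence 10.

10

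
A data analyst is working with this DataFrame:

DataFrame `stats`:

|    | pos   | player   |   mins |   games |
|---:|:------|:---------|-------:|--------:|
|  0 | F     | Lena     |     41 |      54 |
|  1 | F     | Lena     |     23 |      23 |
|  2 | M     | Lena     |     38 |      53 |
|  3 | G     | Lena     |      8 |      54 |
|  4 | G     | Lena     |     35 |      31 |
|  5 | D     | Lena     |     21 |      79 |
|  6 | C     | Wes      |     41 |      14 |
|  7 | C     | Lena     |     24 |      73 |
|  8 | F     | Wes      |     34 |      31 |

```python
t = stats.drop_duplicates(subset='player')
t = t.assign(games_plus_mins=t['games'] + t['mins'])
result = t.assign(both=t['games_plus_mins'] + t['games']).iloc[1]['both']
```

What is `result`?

69

drop duplicate player (keep=first):
  pos player  mins  games
0   F   Lena    41     54
6   C    Wes    41     14
add column games_plus_mins = t['games'] + t['mins']:
  pos player  mins  games  games_plus_mins
0   F   Lena    41     54               95
6   C    Wes    41     14               55
add column both = t['games_plus_mins'] + t['games']:
  pos player  mins  games  games_plus_mins  both
0   F   Lena    41     54               95   149
6   C    Wes    41     14               55    69
Taking the value at position 1, column 'both' gives 69.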